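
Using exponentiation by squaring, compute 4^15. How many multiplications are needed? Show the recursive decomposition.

Computing 4^15 by squaring (build up from 4^1; each line after the first costs one multiplication):

4^1 = 4
4^2 = (4^1)^2 = 4^2 = 16
4^3 = 4 * 4^2 = 4 * 16 = 64
4^6 = (4^3)^2 = 64^2 = 4096
4^7 = 4 * 4^6 = 4 * 4096 = 16384
4^14 = (4^7)^2 = 16384^2 = 268435456
4^15 = 4 * 4^14 = 4 * 268435456 = 1073741824

Result: 1073741824
Multiplications needed: 6 (6 lines after 4^1)

4^15 = 1073741824. Using exponentiation by squaring, this requires 6 multiplications. The key idea: if the exponent is even, square the half-power; if odd, multiply by the base once.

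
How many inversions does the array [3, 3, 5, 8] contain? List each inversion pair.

Finding inversions in [3, 3, 5, 8]:


Total inversions: 0

The array has 0 inversions. It is already sorted.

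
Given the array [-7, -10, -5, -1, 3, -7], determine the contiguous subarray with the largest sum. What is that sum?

Using Kadane's algorithm on [-7, -10, -5, -1, 3, -7]:

Scanning through the array:
Position 1 (value -10): max_ending_here = -10, max_so_far = -7
Position 2 (value -5): max_ending_here = -5, max_so_far = -5
Position 3 (value -1): max_ending_here = -1, max_so_far = -1
Position 4 (value 3): max_ending_here = 3, max_so_far = 3
Position 5 (value -7): max_ending_here = -4, max_so_far = 3

Maximum subarray: [3]
Maximum sum: 3

The maximum subarray is [3] with sum 3. This subarray runs from index 4 to index 4.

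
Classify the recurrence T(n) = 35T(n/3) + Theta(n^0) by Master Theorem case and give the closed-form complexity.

Master Theorem for T(n) = 35T(n/3) + O(n^0):

a = 35, b = 3, c = 0
log_b(a) = log_3(35) = 3.2362

Case 1: c = 0 < log_3(35) = 3.2362
T(n) = O(n^(log_3 35))

For T(n) = 35T(n/3) + O(n^0): log_3(35) = 3.2362. This is Case 1 of the Master Theorem (c < log_b(a), work dominated by leaves), giving O(n^(log_3 35)).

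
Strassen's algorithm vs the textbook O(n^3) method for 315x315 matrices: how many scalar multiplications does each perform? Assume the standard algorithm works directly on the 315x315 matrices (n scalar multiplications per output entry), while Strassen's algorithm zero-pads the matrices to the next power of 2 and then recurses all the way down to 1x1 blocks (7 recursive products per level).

Matrix multiplication for 315x315 matrices:

Strassen's algorithm requires power-of-2 dimensions. Pad 315x315 to 512x512 (next power of 2).

Standard algorithm: 315^3 = 31255875 multiplications
Strassen's algorithm: 7^(log2(512)) = 7^9 = 40353607 multiplications
Difference: 31255875 - 40353607 = -9097732 (Strassen uses MORE here due to padding overhead — for small or just-over-power-of-2 n, padding can outweigh the per-level savings)

Standard: 31255875 multiplications (315^3). Strassen: 40353607 multiplications (7^9, after padding to 512x512). Strassen reduces 8 recursive multiplications to 7 at each level.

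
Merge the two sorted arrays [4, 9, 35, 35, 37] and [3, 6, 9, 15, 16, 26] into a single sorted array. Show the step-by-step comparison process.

Merging process:

Compare 4 vs 3: take 3 from right. Merged: [3]
Compare 4 vs 6: take 4 from left. Merged: [3, 4]
Compare 9 vs 6: take 6 from right. Merged: [3, 4, 6]
Compare 9 vs 9: take 9 from left. Merged: [3, 4, 6, 9]
Compare 35 vs 9: take 9 from right. Merged: [3, 4, 6, 9, 9]
Compare 35 vs 15: take 15 from right. Merged: [3, 4, 6, 9, 9, 15]
Compare 35 vs 16: take 16 from right. Merged: [3, 4, 6, 9, 9, 15, 16]
Compare 35 vs 26: take 26 from right. Merged: [3, 4, 6, 9, 9, 15, 16, 26]
Append remaining from left: [35, 35, 37]. Merged: [3, 4, 6, 9, 9, 15, 16, 26, 35, 35, 37]

Final merged array: [3, 4, 6, 9, 9, 15, 16, 26, 35, 35, 37]
Total comparisons: 8

The merged array is [3, 4, 6, 9, 9, 15, 16, 26, 35, 35, 37], requiring 8 comparisons. The merge step runs in O(n) time where n is the total number of elements.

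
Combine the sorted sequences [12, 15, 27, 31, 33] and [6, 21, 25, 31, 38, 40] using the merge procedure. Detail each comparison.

Merging process:

Compare 12 vs 6: take 6 from right. Merged: [6]
Compare 12 vs 21: take 12 from left. Merged: [6, 12]
Compare 15 vs 21: take 15 from left. Merged: [6, 12, 15]
Compare 27 vs 21: take 21 from right. Merged: [6, 12, 15, 21]
Compare 27 vs 25: take 25 from right. Merged: [6, 12, 15, 21, 25]
Compare 27 vs 31: take 27 from left. Merged: [6, 12, 15, 21, 25, 27]
Compare 31 vs 31: take 31 from left. Merged: [6, 12, 15, 21, 25, 27, 31]
Compare 33 vs 31: take 31 from right. Merged: [6, 12, 15, 21, 25, 27, 31, 31]
Compare 33 vs 38: take 33 from left. Merged: [6, 12, 15, 21, 25, 27, 31, 31, 33]
Append remaining from right: [38, 40]. Merged: [6, 12, 15, 21, 25, 27, 31, 31, 33, 38, 40]

Final merged array: [6, 12, 15, 21, 25, 27, 31, 31, 33, 38, 40]
Total comparisons: 9

The merged array is [6, 12, 15, 21, 25, 27, 31, 31, 33, 38, 40], requiring 9 comparisons. The merge step runs in O(n) time where n is the total number of elements.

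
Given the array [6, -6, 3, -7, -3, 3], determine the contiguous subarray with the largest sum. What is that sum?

Using Kadane's algorithm on [6, -6, 3, -7, -3, 3]:

Scanning through the array:
Position 1 (value -6): max_ending_here = 0, max_so_far = 6
Position 2 (value 3): max_ending_here = 3, max_so_far = 6
Position 3 (value -7): max_ending_here = -4, max_so_far = 6
Position 4 (value -3): max_ending_here = -3, max_so_far = 6
Position 5 (value 3): max_ending_here = 3, max_so_far = 6

Maximum subarray: [6]
Maximum sum: 6

The maximum subarray is [6] with sum 6. This subarray runs from index 0 to index 0.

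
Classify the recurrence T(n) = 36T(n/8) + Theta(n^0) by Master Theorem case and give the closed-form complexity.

Master Theorem for T(n) = 36T(n/8) + O(n^0):

a = 36, b = 8, c = 0
log_b(a) = log_8(36) = 1.7233

Case 1: c = 0 < log_8(36) = 1.7233
T(n) = O(n^(log_8 36))

For T(n) = 36T(n/8) + O(n^0): log_8(36) = 1.7233. This is Case 1 of the Master Theorem (c < log_b(a), work dominated by leaves), giving O(n^(log_8 36)).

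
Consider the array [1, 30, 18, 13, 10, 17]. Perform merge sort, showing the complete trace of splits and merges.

Merge sort trace:

Split: [1, 30, 18, 13, 10, 17] -> [1, 30, 18] and [13, 10, 17]
  Split: [1, 30, 18] -> [1] and [30, 18]
    Split: [30, 18] -> [30] and [18]
    Merge: [30] + [18] -> [18, 30]
  Merge: [1] + [18, 30] -> [1, 18, 30]
  Split: [13, 10, 17] -> [13] and [10, 17]
    Split: [10, 17] -> [10] and [17]
    Merge: [10] + [17] -> [10, 17]
  Merge: [13] + [10, 17] -> [10, 13, 17]
Merge: [1, 18, 30] + [10, 13, 17] -> [1, 10, 13, 17, 18, 30]

Final sorted array: [1, 10, 13, 17, 18, 30]

The merge sort proceeds by recursively splitting the array and merging sorted halves.
After all merges, the sorted array is [1, 10, 13, 17, 18, 30].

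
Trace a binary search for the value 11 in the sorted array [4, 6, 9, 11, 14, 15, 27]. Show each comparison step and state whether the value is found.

Binary search for 11 in [4, 6, 9, 11, 14, 15, 27]:

lo=0, hi=6, mid=3, arr[mid]=11 -> Found target at index 3!

Binary search finds 11 at index 3 after 1 comparisons. The search repeatedly halves the search space by comparing with the middle element.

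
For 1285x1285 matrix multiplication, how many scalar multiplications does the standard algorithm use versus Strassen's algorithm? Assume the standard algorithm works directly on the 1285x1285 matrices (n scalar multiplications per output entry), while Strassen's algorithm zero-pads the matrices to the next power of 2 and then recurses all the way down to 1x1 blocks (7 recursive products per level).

Matrix multiplication for 1285x1285 matrices:

Strassen's algorithm requires power-of-2 dimensions. Pad 1285x1285 to 2048x2048 (next power of 2).

Standard algorithm: 1285^3 = 2121824125 multiplications
Strassen's algorithm: 7^(log2(2048)) = 7^11 = 1977326743 multiplications
Savings: 2121824125 - 1977326743 = 144497382 multiplications

Standard: 2121824125 multiplications (1285^3). Strassen: 1977326743 multiplications (7^11, after padding to 2048x2048). Strassen reduces 8 recursive multiplications to 7 at each level.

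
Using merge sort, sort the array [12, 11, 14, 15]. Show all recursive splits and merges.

Merge sort trace:

Split: [12, 11, 14, 15] -> [12, 11] and [14, 15]
  Split: [12, 11] -> [12] and [11]
  Merge: [12] + [11] -> [11, 12]
  Split: [14, 15] -> [14] and [15]
  Merge: [14] + [15] -> [14, 15]
Merge: [11, 12] + [14, 15] -> [11, 12, 14, 15]

Final sorted array: [11, 12, 14, 15]

The merge sort proceeds by recursively splitting the array and merging sorted halves.
After all merges, the sorted array is [11, 12, 14, 15].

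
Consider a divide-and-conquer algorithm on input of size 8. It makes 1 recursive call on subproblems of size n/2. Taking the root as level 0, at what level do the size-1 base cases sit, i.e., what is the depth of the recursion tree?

For divide and conquer with division factor 2:

Problem sizes at each level:
Level 0: 8
Level 1: 4
Level 2: 2
Level 3: 1

The root is level 0 and the size-1 base case is level 3 (the tree spans levels 0 through 3, i.e. 4 levels counting the root), so the depth is the number of divisions: log_2(8) = 3

The recursion tree depth is log_2(8) = 3. At each level, the problem size is divided by 2, so it takes 3 divisions to reduce to a base case of size 1. The algorithm makes 1 recursive call at each level.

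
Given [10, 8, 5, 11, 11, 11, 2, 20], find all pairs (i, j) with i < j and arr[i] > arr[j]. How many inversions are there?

Finding inversions in [10, 8, 5, 11, 11, 11, 2, 20]:

(0, 1): arr[0]=10 > arr[1]=8
(0, 2): arr[0]=10 > arr[2]=5
(0, 6): arr[0]=10 > arr[6]=2
(1, 2): arr[1]=8 > arr[2]=5
(1, 6): arr[1]=8 > arr[6]=2
(2, 6): arr[2]=5 > arr[6]=2
(3, 6): arr[3]=11 > arr[6]=2
(4, 6): arr[4]=11 > arr[6]=2
(5, 6): arr[5]=11 > arr[6]=2

Total inversions: 9

The array has 9 inversion(s): (0,1), (0,2), (0,6), (1,2), (1,6), (2,6), (3,6), (4,6), (5,6). Each pair (i,j) satisfies i < j and arr[i] > arr[j].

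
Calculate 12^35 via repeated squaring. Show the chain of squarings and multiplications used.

Computing 12^35 by squaring (build up from 12^1; each line after the first costs one multiplication):

12^1 = 12
12^2 = (12^1)^2 = 12^2 = 144
12^4 = (12^2)^2 = 144^2 = 20736
12^8 = (12^4)^2 = 20736^2 = 429981696
12^16 = (12^8)^2 = 429981696^2 = 184884258895036416
12^17 = 12 * 12^16 = 12 * 184884258895036416 = 2218611106740436992
12^34 = (12^17)^2 = 2218611106740436992^2 = 4922235242952026704037113243122008064
12^35 = 12 * 12^34 = 12 * 4922235242952026704037113243122008064 = 59066822915424320448445358917464096768

Result: 59066822915424320448445358917464096768
Multiplications needed: 7 (7 lines after 12^1)

12^35 = 59066822915424320448445358917464096768. Using exponentiation by squaring, this requires 7 multiplications. The key idea: if the exponent is even, square the half-power; if odd, multiply by the base once.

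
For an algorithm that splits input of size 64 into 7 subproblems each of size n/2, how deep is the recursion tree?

For divide and conquer with division factor 2:

Problem sizes at each level:
Level 0: 64
Level 1: 32
Level 2: 16
Level 3: 8
Level 4: 4
Level 5: 2
Level 6: 1

The root is level 0 and the size-1 base case is level 6 (the tree spans levels 0 through 6, i.e. 7 levels counting the root), so the depth is the number of divisions: log_2(64) = 6

The recursion tree depth is log_2(64) = 6. At each level, the problem size is divided by 2, so it takes 6 divisions to reduce to a base case of size 1. The algorithm makes 7 recursive calls at each level.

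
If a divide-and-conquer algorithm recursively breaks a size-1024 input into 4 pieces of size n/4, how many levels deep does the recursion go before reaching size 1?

For divide and conquer with division factor 4:

Problem sizes at each level:
Level 0: 1024
Level 1: 256
Level 2: 64
Level 3: 16
Level 4: 4
Level 5: 1

The root is level 0 and the size-1 base case is level 5 (the tree spans levels 0 through 5, i.e. 6 levels counting the root), so the depth is the number of divisions: log_4(1024) = 5

The recursion tree depth is log_4(1024) = 5. At each level, the problem size is divided by 4, so it takes 5 divisions to reduce to a base case of size 1. The algorithm makes 4 recursive calls at each level.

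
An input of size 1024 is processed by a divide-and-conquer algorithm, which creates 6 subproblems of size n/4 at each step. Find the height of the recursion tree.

For divide and conquer with division factor 4:

Problem sizes at each level:
Level 0: 1024
Level 1: 256
Level 2: 64
Level 3: 16
Level 4: 4
Level 5: 1

The root is level 0 and the size-1 base case is level 5 (the tree spans levels 0 through 5, i.e. 6 levels counting the root), so the depth is the number of divisions: log_4(1024) = 5

The recursion tree depth is log_4(1024) = 5. At each level, the problem size is divided by 4, so it takes 5 divisions to reduce to a base case of size 1. The algorithm makes 6 recursive calls at each level.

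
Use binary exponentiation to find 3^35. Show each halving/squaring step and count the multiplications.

Computing 3^35 by squaring (build up from 3^1; each line after the first costs one multiplication):

3^1 = 3
3^2 = (3^1)^2 = 3^2 = 9
3^4 = (3^2)^2 = 9^2 = 81
3^8 = (3^4)^2 = 81^2 = 6561
3^16 = (3^8)^2 = 6561^2 = 43046721
3^17 = 3 * 3^16 = 3 * 43046721 = 129140163
3^34 = (3^17)^2 = 129140163^2 = 16677181699666569
3^35 = 3 * 3^34 = 3 * 16677181699666569 = 50031545098999707

Result: 50031545098999707
Multiplications needed: 7 (7 lines after 3^1)

3^35 = 50031545098999707. Using exponentiation by squaring, this requires 7 multiplications. The key idea: if the exponent is even, square the half-power; if odd, multiply by the base once.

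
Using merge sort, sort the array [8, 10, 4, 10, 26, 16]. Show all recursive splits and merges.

Merge sort trace:

Split: [8, 10, 4, 10, 26, 16] -> [8, 10, 4] and [10, 26, 16]
  Split: [8, 10, 4] -> [8] and [10, 4]
    Split: [10, 4] -> [10] and [4]
    Merge: [10] + [4] -> [4, 10]
  Merge: [8] + [4, 10] -> [4, 8, 10]
  Split: [10, 26, 16] -> [10] and [26, 16]
    Split: [26, 16] -> [26] and [16]
    Merge: [26] + [16] -> [16, 26]
  Merge: [10] + [16, 26] -> [10, 16, 26]
Merge: [4, 8, 10] + [10, 16, 26] -> [4, 8, 10, 10, 16, 26]

Final sorted array: [4, 8, 10, 10, 16, 26]

The merge sort proceeds by recursively splitting the array and merging sorted halves.
After all merges, the sorted array is [4, 8, 10, 10, 16, 26].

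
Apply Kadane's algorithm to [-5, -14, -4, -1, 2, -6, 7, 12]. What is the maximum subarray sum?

Using Kadane's algorithm on [-5, -14, -4, -1, 2, -6, 7, 12]:

Scanning through the array:
Position 1 (value -14): max_ending_here = -14, max_so_far = -5
Position 2 (value -4): max_ending_here = -4, max_so_far = -4
Position 3 (value -1): max_ending_here = -1, max_so_far = -1
Position 4 (value 2): max_ending_here = 2, max_so_far = 2
Position 5 (value -6): max_ending_here = -4, max_so_far = 2
Position 6 (value 7): max_ending_here = 7, max_so_far = 7
Position 7 (value 12): max_ending_here = 19, max_so_far = 19

Maximum subarray: [7, 12]
Maximum sum: 19

The maximum subarray is [7, 12] with sum 19. This subarray runs from index 6 to index 7.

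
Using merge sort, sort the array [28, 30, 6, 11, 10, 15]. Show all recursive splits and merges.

Merge sort trace:

Split: [28, 30, 6, 11, 10, 15] -> [28, 30, 6] and [11, 10, 15]
  Split: [28, 30, 6] -> [28] and [30, 6]
    Split: [30, 6] -> [30] and [6]
    Merge: [30] + [6] -> [6, 30]
  Merge: [28] + [6, 30] -> [6, 28, 30]
  Split: [11, 10, 15] -> [11] and [10, 15]
    Split: [10, 15] -> [10] and [15]
    Merge: [10] + [15] -> [10, 15]
  Merge: [11] + [10, 15] -> [10, 11, 15]
Merge: [6, 28, 30] + [10, 11, 15] -> [6, 10, 11, 15, 28, 30]

Final sorted array: [6, 10, 11, 15, 28, 30]

The merge sort proceeds by recursively splitting the array and merging sorted halves.
After all merges, the sorted array is [6, 10, 11, 15, 28, 30].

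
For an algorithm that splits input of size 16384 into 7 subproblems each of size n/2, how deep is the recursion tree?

For divide and conquer with division factor 2:

Problem sizes at each level:
Level 0: 16384
Level 1: 8192
Level 2: 4096
Level 3: 2048
Level 4: 1024
Level 5: 512
Level 6: 256
Level 7: 128
Level 8: 64
Level 9: 32
Level 10: 16
Level 11: 8
Level 12: 4
Level 13: 2
Level 14: 1

The root is level 0 and the size-1 base case is level 14 (the tree spans levels 0 through 14, i.e. 15 levels counting the root), so the depth is the number of divisions: log_2(16384) = 14

The recursion tree depth is log_2(16384) = 14. At each level, the problem size is divided by 2, so it takes 14 divisions to reduce to a base case of size 1. The algorithm makes 7 recursive calls at each level.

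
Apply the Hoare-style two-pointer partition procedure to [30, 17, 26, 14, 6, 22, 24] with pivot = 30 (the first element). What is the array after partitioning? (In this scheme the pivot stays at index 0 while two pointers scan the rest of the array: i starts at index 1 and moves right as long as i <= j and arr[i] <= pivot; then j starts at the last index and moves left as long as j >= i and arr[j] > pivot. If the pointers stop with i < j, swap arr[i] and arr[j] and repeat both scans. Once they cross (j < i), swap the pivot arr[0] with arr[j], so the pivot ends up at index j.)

Hoare-style two-pointer partition with pivot = 30:

Initial array: [30, 17, 26, 14, 6, 22, 24]

Pointers start at i = 1, j = 6.
i ends at 7, j ends at 6: the pointers have crossed (j < i), so scanning stops.

Swap pivot arr[0] with arr[6] to place pivot at position 6: [24, 17, 26, 14, 6, 22, 30]
Pivot position: 6

After partitioning with pivot 30, the array becomes [24, 17, 26, 14, 6, 22, 30]. The pivot is placed at index 6. All elements to the left of the pivot are <= 30, and all elements to the right are > 30.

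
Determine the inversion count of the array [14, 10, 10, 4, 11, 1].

Finding inversions in [14, 10, 10, 4, 11, 1]:

(0, 1): arr[0]=14 > arr[1]=10
(0, 2): arr[0]=14 > arr[2]=10
(0, 3): arr[0]=14 > arr[3]=4
(0, 4): arr[0]=14 > arr[4]=11
(0, 5): arr[0]=14 > arr[5]=1
(1, 3): arr[1]=10 > arr[3]=4
(1, 5): arr[1]=10 > arr[5]=1
(2, 3): arr[2]=10 > arr[3]=4
(2, 5): arr[2]=10 > arr[5]=1
(3, 5): arr[3]=4 > arr[5]=1
(4, 5): arr[4]=11 > arr[5]=1

Total inversions: 11

The array has 11 inversion(s): (0,1), (0,2), (0,3), (0,4), (0,5), (1,3), (1,5), (2,3), (2,5), (3,5), (4,5). Each pair (i,j) satisfies i < j and arr[i] > arr[j].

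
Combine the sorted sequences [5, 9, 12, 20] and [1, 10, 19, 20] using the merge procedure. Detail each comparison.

Merging process:

Compare 5 vs 1: take 1 from right. Merged: [1]
Compare 5 vs 10: take 5 from left. Merged: [1, 5]
Compare 9 vs 10: take 9 from left. Merged: [1, 5, 9]
Compare 12 vs 10: take 10 from right. Merged: [1, 5, 9, 10]
Compare 12 vs 19: take 12 from left. Merged: [1, 5, 9, 10, 12]
Compare 20 vs 19: take 19 from right. Merged: [1, 5, 9, 10, 12, 19]
Compare 20 vs 20: take 20 from left. Merged: [1, 5, 9, 10, 12, 19, 20]
Append remaining from right: [20]. Merged: [1, 5, 9, 10, 12, 19, 20, 20]

Final merged array: [1, 5, 9, 10, 12, 19, 20, 20]
Total comparisons: 7

The merged array is [1, 5, 9, 10, 12, 19, 20, 20], requiring 7 comparisons. The merge step runs in O(n) time where n is the total number of elements.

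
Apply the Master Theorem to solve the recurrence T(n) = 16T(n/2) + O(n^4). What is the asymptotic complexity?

Master Theorem for T(n) = 16T(n/2) + O(n^4):

a = 16, b = 2, c = 4
log_b(a) = log_2(16) = 4.0000

Case 2: c = 4 = log_2(16) = 4.0000
T(n) = O(n^4 log n) = O(n^4 log n)

For T(n) = 16T(n/2) + O(n^4): log_2(16) = 4.0000. This is Case 2 of the Master Theorem (c = log_b(a), equal work at all levels), giving O(n^4 log n).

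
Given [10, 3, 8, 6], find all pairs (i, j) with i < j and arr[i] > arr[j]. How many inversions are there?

Finding inversions in [10, 3, 8, 6]:

(0, 1): arr[0]=10 > arr[1]=3
(0, 2): arr[0]=10 > arr[2]=8
(0, 3): arr[0]=10 > arr[3]=6
(2, 3): arr[2]=8 > arr[3]=6

Total inversions: 4

The array has 4 inversion(s): (0,1), (0,2), (0,3), (2,3). Each pair (i,j) satisfies i < j and arr[i] > arr[j].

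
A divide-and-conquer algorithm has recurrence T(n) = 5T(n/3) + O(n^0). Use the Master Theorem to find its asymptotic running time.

Master Theorem for T(n) = 5T(n/3) + O(n^0):

a = 5, b = 3, c = 0
log_b(a) = log_3(5) = 1.4650

Case 1: c = 0 < log_3(5) = 1.4650
T(n) = O(n^(log_3 5))

For T(n) = 5T(n/3) + O(n^0): log_3(5) = 1.4650. This is Case 1 of the Master Theorem (c < log_b(a), work dominated by leaves), giving O(n^(log_3 5)).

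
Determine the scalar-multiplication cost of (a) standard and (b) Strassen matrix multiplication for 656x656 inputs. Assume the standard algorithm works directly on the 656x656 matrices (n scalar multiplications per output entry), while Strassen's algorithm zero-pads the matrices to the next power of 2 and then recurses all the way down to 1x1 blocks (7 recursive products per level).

Matrix multiplication for 656x656 matrices:

Strassen's algorithm requires power-of-2 dimensions. Pad 656x656 to 1024x1024 (next power of 2).

Standard algorithm: 656^3 = 282300416 multiplications
Strassen's algorithm: 7^(log2(1024)) = 7^10 = 282475249 multiplications
Difference: 282300416 - 282475249 = -174833 (Strassen uses MORE here due to padding overhead — for small or just-over-power-of-2 n, padding can outweigh the per-level savings)

Standard: 282300416 multiplications (656^3). Strassen: 282475249 multiplications (7^10, after padding to 1024x1024). Strassen reduces 8 recursive multiplications to 7 at each level.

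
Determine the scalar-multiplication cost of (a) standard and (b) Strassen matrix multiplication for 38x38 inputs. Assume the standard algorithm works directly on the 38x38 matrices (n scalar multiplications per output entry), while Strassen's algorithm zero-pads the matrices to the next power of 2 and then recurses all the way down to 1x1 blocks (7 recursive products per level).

Matrix multiplication for 38x38 matrices:

Strassen's algorithm requires power-of-2 dimensions. Pad 38x38 to 64x64 (next power of 2).

Standard algorithm: 38^3 = 54872 multiplications
Strassen's algorithm: 7^(log2(64)) = 7^6 = 117649 multiplications
Difference: 54872 - 117649 = -62777 (Strassen uses MORE here due to padding overhead — for small or just-over-power-of-2 n, padding can outweigh the per-level savings)

Standard: 54872 multiplications (38^3). Strassen: 117649 multiplications (7^6, after padding to 64x64). Strassen reduces 8 recursive multiplications to 7 at each level.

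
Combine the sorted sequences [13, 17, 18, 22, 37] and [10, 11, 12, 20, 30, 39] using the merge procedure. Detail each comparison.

Merging process:

Compare 13 vs 10: take 10 from right. Merged: [10]
Compare 13 vs 11: take 11 from right. Merged: [10, 11]
Compare 13 vs 12: take 12 from right. Merged: [10, 11, 12]
Compare 13 vs 20: take 13 from left. Merged: [10, 11, 12, 13]
Compare 17 vs 20: take 17 from left. Merged: [10, 11, 12, 13, 17]
Compare 18 vs 20: take 18 from left. Merged: [10, 11, 12, 13, 17, 18]
Compare 22 vs 20: take 20 from right. Merged: [10, 11, 12, 13, 17, 18, 20]
Compare 22 vs 30: take 22 from left. Merged: [10, 11, 12, 13, 17, 18, 20, 22]
Compare 37 vs 30: take 30 from right. Merged: [10, 11, 12, 13, 17, 18, 20, 22, 30]
Compare 37 vs 39: take 37 from left. Merged: [10, 11, 12, 13, 17, 18, 20, 22, 30, 37]
Append remaining from right: [39]. Merged: [10, 11, 12, 13, 17, 18, 20, 22, 30, 37, 39]

Final merged array: [10, 11, 12, 13, 17, 18, 20, 22, 30, 37, 39]
Total comparisons: 10

The merged array is [10, 11, 12, 13, 17, 18, 20, 22, 30, 37, 39], requiring 10 comparisons. The merge step runs in O(n) time where n is the total number of elements.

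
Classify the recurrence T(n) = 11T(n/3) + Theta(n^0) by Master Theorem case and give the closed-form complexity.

Master Theorem for T(n) = 11T(n/3) + O(n^0):

a = 11, b = 3, c = 0
log_b(a) = log_3(11) = 2.1827

Case 1: c = 0 < log_3(11) = 2.1827
T(n) = O(n^(log_3 11))

For T(n) = 11T(n/3) + O(n^0): log_3(11) = 2.1827. This is Case 1 of the Master Theorem (c < log_b(a), work dominated by leaves), giving O(n^(log_3 11)).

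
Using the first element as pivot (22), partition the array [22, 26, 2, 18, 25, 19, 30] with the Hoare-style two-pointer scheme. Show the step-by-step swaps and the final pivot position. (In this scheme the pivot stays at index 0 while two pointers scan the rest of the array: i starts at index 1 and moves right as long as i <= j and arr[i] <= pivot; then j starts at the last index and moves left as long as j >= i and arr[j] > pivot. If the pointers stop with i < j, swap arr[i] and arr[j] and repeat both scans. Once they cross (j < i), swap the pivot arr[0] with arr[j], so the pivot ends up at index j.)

Hoare-style two-pointer partition with pivot = 22:

Initial array: [22, 26, 2, 18, 25, 19, 30]

Pointers start at i = 1, j = 6.
i stops at index 1 (arr[1]=26 > 22), j stops at index 5 (arr[5]=19 <= 22): swap arr[1] and arr[5], array becomes [22, 19, 2, 18, 25, 26, 30]
i ends at 4, j ends at 3: the pointers have crossed (j < i), so scanning stops.

Swap pivot arr[0] with arr[3] to place pivot at position 3: [18, 19, 2, 22, 25, 26, 30]
Pivot position: 3

After partitioning with pivot 22, the array becomes [18, 19, 2, 22, 25, 26, 30]. The pivot is placed at index 3. All elements to the left of the pivot are <= 22, and all elements to the right are > 22.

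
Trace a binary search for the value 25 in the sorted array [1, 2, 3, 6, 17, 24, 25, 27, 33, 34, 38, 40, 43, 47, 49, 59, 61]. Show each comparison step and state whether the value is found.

Binary search for 25 in [1, 2, 3, 6, 17, 24, 25, 27, 33, 34, 38, 40, 43, 47, 49, 59, 61]:

lo=0, hi=16, mid=8, arr[mid]=33 -> 33 > 25, search left half
lo=0, hi=7, mid=3, arr[mid]=6 -> 6 < 25, search right half
lo=4, hi=7, mid=5, arr[mid]=24 -> 24 < 25, search right half
lo=6, hi=7, mid=6, arr[mid]=25 -> Found target at index 6!

Binary search finds 25 at index 6 after 4 comparisons. The search repeatedly halves the search space by comparing with the middle element.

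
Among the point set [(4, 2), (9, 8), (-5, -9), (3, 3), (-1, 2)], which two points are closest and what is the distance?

Computing all pairwise distances among 5 points:

d((4, 2), (9, 8)) = 7.8102
d((4, 2), (-5, -9)) = 14.2127
d((4, 2), (3, 3)) = 1.4142 <-- minimum
d((4, 2), (-1, 2)) = 5.0
d((9, 8), (-5, -9)) = 22.0227
d((9, 8), (3, 3)) = 7.8102
d((9, 8), (-1, 2)) = 11.6619
d((-5, -9), (3, 3)) = 14.4222
d((-5, -9), (-1, 2)) = 11.7047
d((3, 3), (-1, 2)) = 4.1231

Closest pair: (4, 2) and (3, 3) with distance 1.4142

The closest pair is (4, 2) and (3, 3) with Euclidean distance 1.4142. For 5 points, brute-force pairwise comparison is shown above. For large n, the divide-and-conquer algorithm (sort by x, recurse on halves, check the dividing strip) achieves O(n log n).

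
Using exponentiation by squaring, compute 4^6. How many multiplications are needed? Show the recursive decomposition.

Computing 4^6 by squaring (build up from 4^1; each line after the first costs one multiplication):

4^1 = 4
4^2 = (4^1)^2 = 4^2 = 16
4^3 = 4 * 4^2 = 4 * 16 = 64
4^6 = (4^3)^2 = 64^2 = 4096

Result: 4096
Multiplications needed: 3 (3 lines after 4^1)

4^6 = 4096. Using exponentiation by squaring, this requires 3 multiplications. The key idea: if the exponent is even, square the half-power; if odd, multiply by the base once.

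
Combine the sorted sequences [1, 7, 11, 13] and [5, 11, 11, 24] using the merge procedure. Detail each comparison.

Merging process:

Compare 1 vs 5: take 1 from left. Merged: [1]
Compare 7 vs 5: take 5 from right. Merged: [1, 5]
Compare 7 vs 11: take 7 from left. Merged: [1, 5, 7]
Compare 11 vs 11: take 11 from left. Merged: [1, 5, 7, 11]
Compare 13 vs 11: take 11 from right. Merged: [1, 5, 7, 11, 11]
Compare 13 vs 11: take 11 from right. Merged: [1, 5, 7, 11, 11, 11]
Compare 13 vs 24: take 13 from left. Merged: [1, 5, 7, 11, 11, 11, 13]
Append remaining from right: [24]. Merged: [1, 5, 7, 11, 11, 11, 13, 24]

Final merged array: [1, 5, 7, 11, 11, 11, 13, 24]
Total comparisons: 7

The merged array is [1, 5, 7, 11, 11, 11, 13, 24], requiring 7 comparisons. The merge step runs in O(n) time where n is the total number of elements.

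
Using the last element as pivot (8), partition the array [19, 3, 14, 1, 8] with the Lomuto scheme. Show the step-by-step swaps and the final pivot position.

Lomuto partition with pivot = 8:

Initial array: [19, 3, 14, 1, 8]

arr[0]=19 > 8: no swap
arr[1]=3 <= 8: swap with position 0, array becomes [3, 19, 14, 1, 8]
arr[2]=14 > 8: no swap
arr[3]=1 <= 8: swap with position 1, array becomes [3, 1, 14, 19, 8]

Place pivot at position 2: [3, 1, 8, 19, 14]
Pivot position: 2

After partitioning with pivot 8, the array becomes [3, 1, 8, 19, 14]. The pivot is placed at index 2. All elements to the left of the pivot are <= 8, and all elements to the right are > 8.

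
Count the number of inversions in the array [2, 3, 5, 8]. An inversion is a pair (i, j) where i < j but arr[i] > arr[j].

Finding inversions in [2, 3, 5, 8]:


Total inversions: 0

The array has 0 inversions. It is already sorted.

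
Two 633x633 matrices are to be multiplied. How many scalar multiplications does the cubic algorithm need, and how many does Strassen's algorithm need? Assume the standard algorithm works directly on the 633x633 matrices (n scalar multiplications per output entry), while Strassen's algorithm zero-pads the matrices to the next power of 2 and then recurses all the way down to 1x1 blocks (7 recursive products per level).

Matrix multiplication for 633x633 matrices:

Strassen's algorithm requires power-of-2 dimensions. Pad 633x633 to 1024x1024 (next power of 2).

Standard algorithm: 633^3 = 253636137 multiplications
Strassen's algorithm: 7^(log2(1024)) = 7^10 = 282475249 multiplications
Difference: 253636137 - 282475249 = -28839112 (Strassen uses MORE here due to padding overhead — for small or just-over-power-of-2 n, padding can outweigh the per-level savings)

Standard: 253636137 multiplications (633^3). Strassen: 282475249 multiplications (7^10, after padding to 1024x1024). Strassen reduces 8 recursive multiplications to 7 at each level.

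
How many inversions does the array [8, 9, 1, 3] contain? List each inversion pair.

Finding inversions in [8, 9, 1, 3]:

(0, 2): arr[0]=8 > arr[2]=1
(0, 3): arr[0]=8 > arr[3]=3
(1, 2): arr[1]=9 > arr[2]=1
(1, 3): arr[1]=9 > arr[3]=3

Total inversions: 4

The array has 4 inversion(s): (0,2), (0,3), (1,2), (1,3). Each pair (i,j) satisfies i < j and arr[i] > arr[j].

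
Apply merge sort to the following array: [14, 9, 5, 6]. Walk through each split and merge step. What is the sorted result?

Merge sort trace:

Split: [14, 9, 5, 6] -> [14, 9] and [5, 6]
  Split: [14, 9] -> [14] and [9]
  Merge: [14] + [9] -> [9, 14]
  Split: [5, 6] -> [5] and [6]
  Merge: [5] + [6] -> [5, 6]
Merge: [9, 14] + [5, 6] -> [5, 6, 9, 14]

Final sorted array: [5, 6, 9, 14]

The merge sort proceeds by recursively splitting the array and merging sorted halves.
After all merges, the sorted array is [5, 6, 9, 14].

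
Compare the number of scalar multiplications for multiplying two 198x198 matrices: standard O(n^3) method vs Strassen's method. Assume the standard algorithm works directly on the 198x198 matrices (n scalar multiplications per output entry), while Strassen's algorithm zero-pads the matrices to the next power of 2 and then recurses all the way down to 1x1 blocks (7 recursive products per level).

Matrix multiplication for 198x198 matrices:

Strassen's algorithm requires power-of-2 dimensions. Pad 198x198 to 256x256 (next power of 2).

Standard algorithm: 198^3 = 7762392 multiplications
Strassen's algorithm: 7^(log2(256)) = 7^8 = 5764801 multiplications
Savings: 7762392 - 5764801 = 1997591 multiplications

Standard: 7762392 multiplications (198^3). Strassen: 5764801 multiplications (7^8, after padding to 256x256). Strassen reduces 8 recursive multiplications to 7 at each level.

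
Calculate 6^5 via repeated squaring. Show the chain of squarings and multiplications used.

Computing 6^5 by squaring (build up from 6^1; each line after the first costs one multiplication):

6^1 = 6
6^2 = (6^1)^2 = 6^2 = 36
6^4 = (6^2)^2 = 36^2 = 1296
6^5 = 6 * 6^4 = 6 * 1296 = 7776

Result: 7776
Multiplications needed: 3 (3 lines after 6^1)

6^5 = 7776. Using exponentiation by squaring, this requires 3 multiplications. The key idea: if the exponent is even, square the half-power; if odd, multiply by the base once.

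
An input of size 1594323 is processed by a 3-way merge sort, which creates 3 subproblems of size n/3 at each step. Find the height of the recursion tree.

For divide and conquer with division factor 3:

Problem sizes at each level:
Level 0: 1594323
Level 1: 531441
Level 2: 177147
Level 3: 59049
Level 4: 19683
Level 5: 6561
Level 6: 2187
Level 7: 729
Level 8: 243
Level 9: 81
Level 10: 27
Level 11: 9
Level 12: 3
Level 13: 1

The root is level 0 and the size-1 base case is level 13 (the tree spans levels 0 through 13, i.e. 14 levels counting the root), so the depth is the number of divisions: log_3(1594323) = 13

The recursion tree depth is log_3(1594323) = 13. At each level, the problem size is divided by 3, so it takes 13 divisions to reduce to a base case of size 1. The algorithm makes 3 recursive calls at each level.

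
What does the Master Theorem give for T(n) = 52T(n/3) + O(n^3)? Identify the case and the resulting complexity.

Master Theorem for T(n) = 52T(n/3) + O(n^3):

a = 52, b = 3, c = 3
log_b(a) = log_3(52) = 3.5966

Case 1: c = 3 < log_3(52) = 3.5966
T(n) = O(n^(log_3 52))

For T(n) = 52T(n/3) + O(n^3): log_3(52) = 3.5966. This is Case 1 of the Master Theorem (c < log_b(a), work dominated by leaves), giving O(n^(log_3 52)).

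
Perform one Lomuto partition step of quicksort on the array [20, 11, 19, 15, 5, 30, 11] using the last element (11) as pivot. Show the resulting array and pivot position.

Lomuto partition with pivot = 11:

Initial array: [20, 11, 19, 15, 5, 30, 11]

arr[0]=20 > 11: no swap
arr[1]=11 <= 11: swap with position 0, array becomes [11, 20, 19, 15, 5, 30, 11]
arr[2]=19 > 11: no swap
arr[3]=15 > 11: no swap
arr[4]=5 <= 11: swap with position 1, array becomes [11, 5, 19, 15, 20, 30, 11]
arr[5]=30 > 11: no swap

Place pivot at position 2: [11, 5, 11, 15, 20, 30, 19]
Pivot position: 2

After partitioning with pivot 11, the array becomes [11, 5, 11, 15, 20, 30, 19]. The pivot is placed at index 2. All elements to the left of the pivot are <= 11, and all elements to the right are > 11.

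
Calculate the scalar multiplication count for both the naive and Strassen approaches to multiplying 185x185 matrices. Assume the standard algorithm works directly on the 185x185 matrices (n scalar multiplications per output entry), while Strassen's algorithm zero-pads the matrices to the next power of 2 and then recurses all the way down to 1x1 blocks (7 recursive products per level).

Matrix multiplication for 185x185 matrices:

Strassen's algorithm requires power-of-2 dimensions. Pad 185x185 to 256x256 (next power of 2).

Standard algorithm: 185^3 = 6331625 multiplications
Strassen's algorithm: 7^(log2(256)) = 7^8 = 5764801 multiplications
Savings: 6331625 - 5764801 = 566824 multiplications

Standard: 6331625 multiplications (185^3). Strassen: 5764801 multiplications (7^8, after padding to 256x256). Strassen reduces 8 recursive multiplications to 7 at each level.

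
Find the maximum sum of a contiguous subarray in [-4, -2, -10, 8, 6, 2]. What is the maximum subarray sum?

Using Kadane's algorithm on [-4, -2, -10, 8, 6, 2]:

Scanning through the array:
Position 1 (value -2): max_ending_here = -2, max_so_far = -2
Position 2 (value -10): max_ending_here = -10, max_so_far = -2
Position 3 (value 8): max_ending_here = 8, max_so_far = 8
Position 4 (value 6): max_ending_here = 14, max_so_far = 14
Position 5 (value 2): max_ending_here = 16, max_so_far = 16

Maximum subarray: [8, 6, 2]
Maximum sum: 16

The maximum subarray is [8, 6, 2] with sum 16. This subarray runs from index 3 to index 5.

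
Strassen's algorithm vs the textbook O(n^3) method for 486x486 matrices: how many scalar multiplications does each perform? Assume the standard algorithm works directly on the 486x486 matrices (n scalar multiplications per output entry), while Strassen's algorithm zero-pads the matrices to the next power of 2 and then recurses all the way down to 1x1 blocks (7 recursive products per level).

Matrix multiplication for 486x486 matrices:

Strassen's algorithm requires power-of-2 dimensions. Pad 486x486 to 512x512 (next power of 2).

Standard algorithm: 486^3 = 114791256 multiplications
Strassen's algorithm: 7^(log2(512)) = 7^9 = 40353607 multiplications
Savings: 114791256 - 40353607 = 74437649 multiplications

Standard: 114791256 multiplications (486^3). Strassen: 40353607 multiplications (7^9, after padding to 512x512). Strassen reduces 8 recursive multiplications to 7 at each level.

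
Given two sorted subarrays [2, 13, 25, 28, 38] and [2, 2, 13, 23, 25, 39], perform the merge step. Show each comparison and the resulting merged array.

Merging process:

Compare 2 vs 2: take 2 from left. Merged: [2]
Compare 13 vs 2: take 2 from right. Merged: [2, 2]
Compare 13 vs 2: take 2 from right. Merged: [2, 2, 2]
Compare 13 vs 13: take 13 from left. Merged: [2, 2, 2, 13]
Compare 25 vs 13: take 13 from right. Merged: [2, 2, 2, 13, 13]
Compare 25 vs 23: take 23 from right. Merged: [2, 2, 2, 13, 13, 23]
Compare 25 vs 25: take 25 from left. Merged: [2, 2, 2, 13, 13, 23, 25]
Compare 28 vs 25: take 25 from right. Merged: [2, 2, 2, 13, 13, 23, 25, 25]
Compare 28 vs 39: take 28 from left. Merged: [2, 2, 2, 13, 13, 23, 25, 25, 28]
Compare 38 vs 39: take 38 from left. Merged: [2, 2, 2, 13, 13, 23, 25, 25, 28, 38]
Append remaining from right: [39]. Merged: [2, 2, 2, 13, 13, 23, 25, 25, 28, 38, 39]

Final merged array: [2, 2, 2, 13, 13, 23, 25, 25, 28, 38, 39]
Total comparisons: 10

The merged array is [2, 2, 2, 13, 13, 23, 25, 25, 28, 38, 39], requiring 10 comparisons. The merge step runs in O(n) time where n is the total number of elements.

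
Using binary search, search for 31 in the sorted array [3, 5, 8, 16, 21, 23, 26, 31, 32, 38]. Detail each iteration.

Binary search for 31 in [3, 5, 8, 16, 21, 23, 26, 31, 32, 38]:

lo=0, hi=9, mid=4, arr[mid]=21 -> 21 < 31, search right half
lo=5, hi=9, mid=7, arr[mid]=31 -> Found target at index 7!

Binary search finds 31 at index 7 after 2 comparisons. The search repeatedly halves the search space by comparing with the middle element.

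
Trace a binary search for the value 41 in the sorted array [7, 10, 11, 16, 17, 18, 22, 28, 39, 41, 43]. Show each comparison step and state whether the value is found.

Binary search for 41 in [7, 10, 11, 16, 17, 18, 22, 28, 39, 41, 43]:

lo=0, hi=10, mid=5, arr[mid]=18 -> 18 < 41, search right half
lo=6, hi=10, mid=8, arr[mid]=39 -> 39 < 41, search right half
lo=9, hi=10, mid=9, arr[mid]=41 -> Found target at index 9!

Binary search finds 41 at index 9 after 3 comparisons. The search repeatedly halves the search space by comparing with the middle element.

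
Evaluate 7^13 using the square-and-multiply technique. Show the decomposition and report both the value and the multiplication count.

Computing 7^13 by squaring (build up from 7^1; each line after the first costs one multiplication):

7^1 = 7
7^2 = (7^1)^2 = 7^2 = 49
7^3 = 7 * 7^2 = 7 * 49 = 343
7^6 = (7^3)^2 = 343^2 = 117649
7^12 = (7^6)^2 = 117649^2 = 13841287201
7^13 = 7 * 7^12 = 7 * 13841287201 = 96889010407

Result: 96889010407
Multiplications needed: 5 (5 lines after 7^1)

7^13 = 96889010407. Using exponentiation by squaring, this requires 5 multiplications. The key idea: if the exponent is even, square the half-power; if odd, multiply by the base once.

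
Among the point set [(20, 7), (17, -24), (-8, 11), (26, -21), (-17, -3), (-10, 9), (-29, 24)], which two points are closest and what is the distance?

Computing all pairwise distances among 7 points:

d((20, 7), (17, -24)) = 31.1448
d((20, 7), (-8, 11)) = 28.2843
d((20, 7), (26, -21)) = 28.6356
d((20, 7), (-17, -3)) = 38.3275
d((20, 7), (-10, 9)) = 30.0666
d((20, 7), (-29, 24)) = 51.8652
d((17, -24), (-8, 11)) = 43.0116
d((17, -24), (26, -21)) = 9.4868
d((17, -24), (-17, -3)) = 39.9625
d((17, -24), (-10, 9)) = 42.638
d((17, -24), (-29, 24)) = 66.4831
d((-8, 11), (26, -21)) = 46.6905
d((-8, 11), (-17, -3)) = 16.6433
d((-8, 11), (-10, 9)) = 2.8284 <-- minimum
d((-8, 11), (-29, 24)) = 24.6982
d((26, -21), (-17, -3)) = 46.6154
d((26, -21), (-10, 9)) = 46.8615
d((26, -21), (-29, 24)) = 71.0634
d((-17, -3), (-10, 9)) = 13.8924
d((-17, -3), (-29, 24)) = 29.5466
d((-10, 9), (-29, 24)) = 24.2074

Closest pair: (-8, 11) and (-10, 9) with distance 2.8284

The closest pair is (-8, 11) and (-10, 9) with Euclidean distance 2.8284. For 7 points, brute-force pairwise comparison is shown above. For large n, the divide-and-conquer algorithm (sort by x, recurse on halves, check the dividing strip) achieves O(n log n).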